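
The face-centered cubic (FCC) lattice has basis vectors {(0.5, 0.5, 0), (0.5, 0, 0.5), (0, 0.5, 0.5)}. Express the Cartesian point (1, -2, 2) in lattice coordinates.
-3b₁ + 5b₂ - b₃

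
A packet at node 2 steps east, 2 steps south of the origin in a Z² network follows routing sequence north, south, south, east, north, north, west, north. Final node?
(2, 0)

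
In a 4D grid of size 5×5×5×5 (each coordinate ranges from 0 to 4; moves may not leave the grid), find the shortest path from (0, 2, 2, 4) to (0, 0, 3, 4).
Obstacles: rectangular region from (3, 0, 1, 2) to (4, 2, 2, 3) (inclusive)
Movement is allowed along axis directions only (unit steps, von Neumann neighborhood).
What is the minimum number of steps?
3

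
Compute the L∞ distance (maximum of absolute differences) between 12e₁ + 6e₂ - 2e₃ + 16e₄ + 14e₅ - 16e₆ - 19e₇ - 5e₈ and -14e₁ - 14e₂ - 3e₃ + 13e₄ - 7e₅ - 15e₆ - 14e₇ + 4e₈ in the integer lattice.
26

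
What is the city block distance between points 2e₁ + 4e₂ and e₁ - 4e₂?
9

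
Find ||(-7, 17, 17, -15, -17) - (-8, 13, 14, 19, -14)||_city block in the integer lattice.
45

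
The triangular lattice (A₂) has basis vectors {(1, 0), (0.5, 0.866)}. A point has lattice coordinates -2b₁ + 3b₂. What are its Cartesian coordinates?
(-0.5, 2.598)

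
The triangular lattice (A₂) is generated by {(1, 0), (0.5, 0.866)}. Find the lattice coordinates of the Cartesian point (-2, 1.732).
-3b₁ + 2b₂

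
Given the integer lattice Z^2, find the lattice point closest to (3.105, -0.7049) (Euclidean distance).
(3, -1)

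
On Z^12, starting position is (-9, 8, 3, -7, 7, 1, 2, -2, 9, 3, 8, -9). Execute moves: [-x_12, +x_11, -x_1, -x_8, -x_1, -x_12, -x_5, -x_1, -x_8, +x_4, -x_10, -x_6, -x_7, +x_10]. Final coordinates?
(-12, 8, 3, -6, 6, 0, 1, -4, 9, 3, 9, -11)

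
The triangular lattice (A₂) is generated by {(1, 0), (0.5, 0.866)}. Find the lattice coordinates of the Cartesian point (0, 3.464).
-2b₁ + 4b₂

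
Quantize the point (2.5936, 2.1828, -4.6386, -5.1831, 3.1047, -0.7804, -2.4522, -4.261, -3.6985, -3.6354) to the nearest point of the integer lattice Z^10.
(3, 2, -5, -5, 3, -1, -2, -4, -4, -4)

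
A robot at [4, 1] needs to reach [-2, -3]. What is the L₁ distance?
10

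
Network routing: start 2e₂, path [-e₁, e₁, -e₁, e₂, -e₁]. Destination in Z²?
(-2, 3)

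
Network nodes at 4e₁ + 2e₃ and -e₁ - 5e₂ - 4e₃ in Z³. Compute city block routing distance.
16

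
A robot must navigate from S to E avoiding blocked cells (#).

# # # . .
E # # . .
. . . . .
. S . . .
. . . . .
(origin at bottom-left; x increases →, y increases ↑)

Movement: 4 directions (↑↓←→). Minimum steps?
3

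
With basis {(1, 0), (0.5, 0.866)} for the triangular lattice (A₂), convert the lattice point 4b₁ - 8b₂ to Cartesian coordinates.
(0, -6.928)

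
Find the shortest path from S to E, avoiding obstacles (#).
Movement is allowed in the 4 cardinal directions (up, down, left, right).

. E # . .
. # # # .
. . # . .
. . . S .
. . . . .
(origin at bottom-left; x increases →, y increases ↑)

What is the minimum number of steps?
7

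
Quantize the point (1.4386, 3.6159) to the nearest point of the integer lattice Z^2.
(1, 4)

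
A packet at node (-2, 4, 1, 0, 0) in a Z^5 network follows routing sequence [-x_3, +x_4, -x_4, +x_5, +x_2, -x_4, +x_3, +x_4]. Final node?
(-2, 5, 1, 0, 1)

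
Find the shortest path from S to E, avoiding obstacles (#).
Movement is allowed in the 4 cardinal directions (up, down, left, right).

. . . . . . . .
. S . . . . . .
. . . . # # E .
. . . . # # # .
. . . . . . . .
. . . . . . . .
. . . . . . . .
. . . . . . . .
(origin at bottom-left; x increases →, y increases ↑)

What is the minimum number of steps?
6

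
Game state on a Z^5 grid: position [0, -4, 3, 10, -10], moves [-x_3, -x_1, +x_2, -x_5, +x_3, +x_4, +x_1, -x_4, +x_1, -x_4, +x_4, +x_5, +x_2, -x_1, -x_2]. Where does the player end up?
(0, -3, 3, 10, -10)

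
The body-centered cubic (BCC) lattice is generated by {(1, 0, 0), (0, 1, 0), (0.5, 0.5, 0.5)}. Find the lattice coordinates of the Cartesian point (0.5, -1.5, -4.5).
5b₁ + 3b₂ - 9b₃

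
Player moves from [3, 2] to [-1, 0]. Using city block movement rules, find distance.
6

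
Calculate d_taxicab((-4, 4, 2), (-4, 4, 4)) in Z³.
2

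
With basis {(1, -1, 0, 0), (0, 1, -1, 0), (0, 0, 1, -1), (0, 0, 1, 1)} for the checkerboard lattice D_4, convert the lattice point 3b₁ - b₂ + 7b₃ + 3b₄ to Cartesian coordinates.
(3, -4, 11, -4)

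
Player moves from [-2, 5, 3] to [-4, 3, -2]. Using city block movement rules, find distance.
9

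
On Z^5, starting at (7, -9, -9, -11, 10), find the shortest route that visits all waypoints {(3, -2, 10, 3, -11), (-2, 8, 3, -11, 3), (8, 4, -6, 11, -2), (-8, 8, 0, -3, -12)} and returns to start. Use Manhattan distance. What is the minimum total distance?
210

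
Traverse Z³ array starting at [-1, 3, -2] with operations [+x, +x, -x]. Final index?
(0, 3, -2)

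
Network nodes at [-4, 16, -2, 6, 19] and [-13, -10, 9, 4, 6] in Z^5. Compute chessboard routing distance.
26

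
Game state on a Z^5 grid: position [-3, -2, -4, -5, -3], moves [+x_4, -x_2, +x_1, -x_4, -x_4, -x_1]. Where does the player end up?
(-3, -3, -4, -6, -3)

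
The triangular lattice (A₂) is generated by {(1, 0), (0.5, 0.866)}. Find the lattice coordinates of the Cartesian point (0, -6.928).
4b₁ - 8b₂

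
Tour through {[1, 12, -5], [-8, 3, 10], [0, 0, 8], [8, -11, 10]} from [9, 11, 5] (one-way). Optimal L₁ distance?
86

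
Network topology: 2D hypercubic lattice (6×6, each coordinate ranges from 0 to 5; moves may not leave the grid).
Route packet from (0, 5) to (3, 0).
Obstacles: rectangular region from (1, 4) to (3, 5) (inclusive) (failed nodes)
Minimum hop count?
8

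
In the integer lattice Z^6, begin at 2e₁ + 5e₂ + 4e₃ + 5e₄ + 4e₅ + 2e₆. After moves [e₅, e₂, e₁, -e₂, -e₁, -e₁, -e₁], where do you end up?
(0, 5, 4, 5, 5, 2)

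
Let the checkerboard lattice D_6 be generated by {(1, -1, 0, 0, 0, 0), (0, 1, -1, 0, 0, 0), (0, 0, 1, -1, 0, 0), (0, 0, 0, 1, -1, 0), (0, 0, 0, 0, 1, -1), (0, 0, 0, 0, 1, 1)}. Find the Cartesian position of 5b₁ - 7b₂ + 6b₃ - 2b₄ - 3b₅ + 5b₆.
(5, -12, 13, -8, 4, 8)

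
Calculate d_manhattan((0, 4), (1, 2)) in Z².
3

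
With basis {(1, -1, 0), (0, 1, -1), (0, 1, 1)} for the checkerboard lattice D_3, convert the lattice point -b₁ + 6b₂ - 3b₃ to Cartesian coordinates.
(-1, 4, -9)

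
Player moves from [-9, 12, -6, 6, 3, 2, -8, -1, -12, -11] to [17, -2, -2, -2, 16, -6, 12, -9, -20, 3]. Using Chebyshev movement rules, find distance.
26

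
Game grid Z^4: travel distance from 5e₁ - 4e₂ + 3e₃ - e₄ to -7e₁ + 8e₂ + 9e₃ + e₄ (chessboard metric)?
12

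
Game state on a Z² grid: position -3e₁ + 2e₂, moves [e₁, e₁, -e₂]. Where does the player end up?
(-1, 1)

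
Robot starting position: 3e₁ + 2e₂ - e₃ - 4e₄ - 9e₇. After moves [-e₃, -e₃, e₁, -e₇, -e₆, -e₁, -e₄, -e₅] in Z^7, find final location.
(3, 2, -3, -5, -1, -1, -10)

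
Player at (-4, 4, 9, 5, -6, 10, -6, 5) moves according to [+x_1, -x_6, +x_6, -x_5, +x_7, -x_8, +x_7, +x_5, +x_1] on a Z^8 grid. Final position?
(-2, 4, 9, 5, -6, 10, -4, 4)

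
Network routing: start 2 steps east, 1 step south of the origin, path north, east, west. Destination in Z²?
(2, 0)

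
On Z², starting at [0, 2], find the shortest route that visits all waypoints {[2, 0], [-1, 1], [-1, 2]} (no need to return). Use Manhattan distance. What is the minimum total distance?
6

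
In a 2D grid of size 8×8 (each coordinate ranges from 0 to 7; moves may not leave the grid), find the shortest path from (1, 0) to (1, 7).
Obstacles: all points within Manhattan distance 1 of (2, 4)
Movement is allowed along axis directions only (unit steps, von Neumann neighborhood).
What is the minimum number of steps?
9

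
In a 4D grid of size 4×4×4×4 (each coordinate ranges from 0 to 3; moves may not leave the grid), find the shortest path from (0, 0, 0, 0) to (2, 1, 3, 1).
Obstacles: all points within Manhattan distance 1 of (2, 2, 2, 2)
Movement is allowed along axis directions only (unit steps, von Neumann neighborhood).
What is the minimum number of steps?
7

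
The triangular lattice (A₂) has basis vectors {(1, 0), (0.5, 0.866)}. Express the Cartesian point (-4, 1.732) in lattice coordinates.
-5b₁ + 2b₂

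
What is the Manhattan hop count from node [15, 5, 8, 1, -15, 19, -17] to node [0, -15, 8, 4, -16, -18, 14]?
107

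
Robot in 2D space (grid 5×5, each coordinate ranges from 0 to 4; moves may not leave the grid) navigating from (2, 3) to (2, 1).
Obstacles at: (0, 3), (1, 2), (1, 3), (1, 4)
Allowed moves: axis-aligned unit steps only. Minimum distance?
2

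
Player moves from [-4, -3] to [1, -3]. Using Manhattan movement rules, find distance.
5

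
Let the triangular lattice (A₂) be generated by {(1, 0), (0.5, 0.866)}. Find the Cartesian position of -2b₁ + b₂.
(-1.5, 0.866)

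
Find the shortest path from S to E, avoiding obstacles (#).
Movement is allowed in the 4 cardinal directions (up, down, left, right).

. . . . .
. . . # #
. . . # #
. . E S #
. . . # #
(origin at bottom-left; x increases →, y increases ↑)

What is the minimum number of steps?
1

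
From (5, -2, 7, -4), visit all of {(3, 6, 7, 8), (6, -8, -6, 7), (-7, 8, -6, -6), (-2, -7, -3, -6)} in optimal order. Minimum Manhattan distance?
101
(one optimal route: (5, -2, 7, -4) → (3, 6, 7, 8) → (6, -8, -6, 7) → (-2, -7, -3, -6) → (-7, 8, -6, -6))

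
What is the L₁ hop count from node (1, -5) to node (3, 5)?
12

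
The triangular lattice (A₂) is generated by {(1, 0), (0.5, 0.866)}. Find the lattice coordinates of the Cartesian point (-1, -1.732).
-2b₂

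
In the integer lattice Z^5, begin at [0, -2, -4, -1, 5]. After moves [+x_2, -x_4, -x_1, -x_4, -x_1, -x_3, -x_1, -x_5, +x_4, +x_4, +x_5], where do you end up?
(-3, -1, -5, -1, 5)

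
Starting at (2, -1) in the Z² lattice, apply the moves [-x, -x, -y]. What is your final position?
(0, -2)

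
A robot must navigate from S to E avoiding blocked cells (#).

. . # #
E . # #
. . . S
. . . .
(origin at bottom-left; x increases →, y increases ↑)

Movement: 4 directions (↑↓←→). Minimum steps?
4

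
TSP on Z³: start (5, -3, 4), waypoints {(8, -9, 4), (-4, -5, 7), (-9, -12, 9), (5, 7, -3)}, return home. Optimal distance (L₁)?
96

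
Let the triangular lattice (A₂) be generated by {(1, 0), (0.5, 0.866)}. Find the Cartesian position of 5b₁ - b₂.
(4.5, -0.866)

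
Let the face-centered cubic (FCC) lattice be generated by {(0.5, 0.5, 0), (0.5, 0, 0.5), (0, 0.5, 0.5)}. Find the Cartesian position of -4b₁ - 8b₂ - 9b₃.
(-6, -6.5, -8.5)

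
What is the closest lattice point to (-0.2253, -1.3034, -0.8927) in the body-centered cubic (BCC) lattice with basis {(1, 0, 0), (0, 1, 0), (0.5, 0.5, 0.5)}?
(0, -1, -1)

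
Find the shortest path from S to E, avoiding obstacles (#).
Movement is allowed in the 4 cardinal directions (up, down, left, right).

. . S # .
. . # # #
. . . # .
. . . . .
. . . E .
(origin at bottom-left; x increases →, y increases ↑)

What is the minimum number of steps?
7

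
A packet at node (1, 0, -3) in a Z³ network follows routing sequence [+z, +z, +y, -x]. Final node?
(0, 1, -1)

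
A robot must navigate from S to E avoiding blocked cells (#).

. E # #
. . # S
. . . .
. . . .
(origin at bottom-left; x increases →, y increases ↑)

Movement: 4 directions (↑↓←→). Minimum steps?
5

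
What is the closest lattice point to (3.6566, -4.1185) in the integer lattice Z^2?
(4, -4)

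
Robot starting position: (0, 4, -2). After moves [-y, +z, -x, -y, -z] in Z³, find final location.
(-1, 2, -2)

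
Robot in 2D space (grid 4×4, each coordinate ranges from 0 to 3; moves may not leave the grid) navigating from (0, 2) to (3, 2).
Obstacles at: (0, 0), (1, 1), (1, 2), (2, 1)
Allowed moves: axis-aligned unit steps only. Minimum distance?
5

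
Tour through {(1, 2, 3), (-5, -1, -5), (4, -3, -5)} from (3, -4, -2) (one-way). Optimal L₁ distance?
33
(one optimal route: (3, -4, -2) → (4, -3, -5) → (-5, -1, -5) → (1, 2, 3))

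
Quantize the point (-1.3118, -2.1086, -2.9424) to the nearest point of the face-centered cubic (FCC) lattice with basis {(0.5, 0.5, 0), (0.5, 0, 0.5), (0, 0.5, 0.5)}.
(-1, -2, -3)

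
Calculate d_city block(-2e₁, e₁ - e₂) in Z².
4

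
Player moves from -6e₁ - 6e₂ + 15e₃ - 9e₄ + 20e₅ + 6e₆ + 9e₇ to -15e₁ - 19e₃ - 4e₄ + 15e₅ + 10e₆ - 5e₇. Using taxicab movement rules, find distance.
77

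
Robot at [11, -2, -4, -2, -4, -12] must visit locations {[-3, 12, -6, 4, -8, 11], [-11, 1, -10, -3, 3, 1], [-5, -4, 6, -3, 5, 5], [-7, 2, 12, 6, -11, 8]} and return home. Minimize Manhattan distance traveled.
230
(one optimal route: (11, -2, -4, -2, -4, -12) → (-3, 12, -6, 4, -8, 11) → (-7, 2, 12, 6, -11, 8) → (-5, -4, 6, -3, 5, 5) → (-11, 1, -10, -3, 3, 1) → (11, -2, -4, -2, -4, -12))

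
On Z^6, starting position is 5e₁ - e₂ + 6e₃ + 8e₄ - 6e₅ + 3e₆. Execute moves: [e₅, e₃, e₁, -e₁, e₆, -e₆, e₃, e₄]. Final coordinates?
(5, -1, 8, 9, -5, 3)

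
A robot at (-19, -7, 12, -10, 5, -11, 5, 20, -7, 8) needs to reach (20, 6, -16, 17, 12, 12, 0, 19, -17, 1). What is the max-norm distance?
39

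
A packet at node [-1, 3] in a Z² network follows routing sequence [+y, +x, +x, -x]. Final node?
(0, 4)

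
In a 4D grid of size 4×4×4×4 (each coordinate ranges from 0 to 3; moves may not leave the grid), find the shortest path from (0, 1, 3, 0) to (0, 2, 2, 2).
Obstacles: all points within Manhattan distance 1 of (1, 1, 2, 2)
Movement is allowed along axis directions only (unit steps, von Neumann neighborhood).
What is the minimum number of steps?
4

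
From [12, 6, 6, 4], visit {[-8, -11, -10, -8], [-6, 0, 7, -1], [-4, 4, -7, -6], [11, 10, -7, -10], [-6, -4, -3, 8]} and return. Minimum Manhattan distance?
166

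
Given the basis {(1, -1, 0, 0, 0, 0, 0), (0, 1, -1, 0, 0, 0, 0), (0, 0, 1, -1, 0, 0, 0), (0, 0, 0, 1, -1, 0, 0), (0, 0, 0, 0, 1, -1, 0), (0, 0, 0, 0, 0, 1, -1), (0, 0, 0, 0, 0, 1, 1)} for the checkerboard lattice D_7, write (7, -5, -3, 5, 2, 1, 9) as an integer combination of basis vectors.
7b₁ + 2b₂ - b₃ + 4b₄ + 6b₅ - b₆ + 8b₇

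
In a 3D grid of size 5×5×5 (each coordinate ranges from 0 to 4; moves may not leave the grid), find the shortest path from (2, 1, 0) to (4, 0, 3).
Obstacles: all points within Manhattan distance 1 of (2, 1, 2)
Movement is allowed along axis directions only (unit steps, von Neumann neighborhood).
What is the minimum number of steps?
6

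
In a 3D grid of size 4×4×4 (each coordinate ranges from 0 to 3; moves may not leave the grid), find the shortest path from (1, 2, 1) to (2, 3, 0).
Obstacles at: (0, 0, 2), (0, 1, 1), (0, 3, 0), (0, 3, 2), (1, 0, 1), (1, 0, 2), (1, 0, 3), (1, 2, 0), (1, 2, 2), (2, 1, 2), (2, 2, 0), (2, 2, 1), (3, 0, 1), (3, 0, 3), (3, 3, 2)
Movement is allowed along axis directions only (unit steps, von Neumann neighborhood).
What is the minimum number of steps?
3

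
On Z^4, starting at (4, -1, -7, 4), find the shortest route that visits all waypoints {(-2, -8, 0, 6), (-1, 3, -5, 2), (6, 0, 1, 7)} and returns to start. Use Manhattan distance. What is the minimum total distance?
66
(one optimal route: (4, -1, -7, 4) → (-1, 3, -5, 2) → (-2, -8, 0, 6) → (6, 0, 1, 7) → (4, -1, -7, 4))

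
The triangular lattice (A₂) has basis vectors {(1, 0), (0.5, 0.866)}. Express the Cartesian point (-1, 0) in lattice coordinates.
-b₁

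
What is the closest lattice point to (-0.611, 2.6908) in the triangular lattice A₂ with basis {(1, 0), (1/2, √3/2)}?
(-0.5, 2.598)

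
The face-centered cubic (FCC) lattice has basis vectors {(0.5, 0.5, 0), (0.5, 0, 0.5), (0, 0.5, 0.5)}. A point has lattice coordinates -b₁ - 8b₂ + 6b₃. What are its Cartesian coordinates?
(-4.5, 2.5, -1)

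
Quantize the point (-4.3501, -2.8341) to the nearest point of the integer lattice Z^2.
(-4, -3)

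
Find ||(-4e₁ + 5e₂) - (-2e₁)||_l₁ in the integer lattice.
7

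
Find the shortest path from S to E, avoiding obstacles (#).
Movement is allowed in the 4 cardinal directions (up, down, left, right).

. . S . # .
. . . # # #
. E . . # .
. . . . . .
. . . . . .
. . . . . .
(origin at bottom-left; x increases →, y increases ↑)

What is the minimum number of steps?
3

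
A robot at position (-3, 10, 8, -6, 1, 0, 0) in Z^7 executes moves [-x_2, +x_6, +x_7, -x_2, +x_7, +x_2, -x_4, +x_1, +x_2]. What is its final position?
(-2, 10, 8, -7, 1, 1, 2)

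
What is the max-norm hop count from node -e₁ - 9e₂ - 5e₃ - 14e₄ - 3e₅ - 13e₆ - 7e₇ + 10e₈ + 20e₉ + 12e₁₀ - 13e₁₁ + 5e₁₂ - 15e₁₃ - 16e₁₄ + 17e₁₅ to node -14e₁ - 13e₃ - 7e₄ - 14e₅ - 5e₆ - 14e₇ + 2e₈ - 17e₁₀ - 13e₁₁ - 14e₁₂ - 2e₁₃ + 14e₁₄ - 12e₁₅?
30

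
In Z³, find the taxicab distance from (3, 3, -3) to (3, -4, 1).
11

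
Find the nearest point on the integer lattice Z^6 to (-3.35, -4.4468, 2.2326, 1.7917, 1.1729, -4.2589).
(-3, -4, 2, 2, 1, -4)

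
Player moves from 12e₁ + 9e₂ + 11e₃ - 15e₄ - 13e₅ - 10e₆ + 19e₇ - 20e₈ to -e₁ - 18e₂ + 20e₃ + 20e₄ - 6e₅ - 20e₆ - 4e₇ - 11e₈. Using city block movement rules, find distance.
133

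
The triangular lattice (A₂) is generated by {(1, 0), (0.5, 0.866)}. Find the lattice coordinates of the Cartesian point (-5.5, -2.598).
-4b₁ - 3b₂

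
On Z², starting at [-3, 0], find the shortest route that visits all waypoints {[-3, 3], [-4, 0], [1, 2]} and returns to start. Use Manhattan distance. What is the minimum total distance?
16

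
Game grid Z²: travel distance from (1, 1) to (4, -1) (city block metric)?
5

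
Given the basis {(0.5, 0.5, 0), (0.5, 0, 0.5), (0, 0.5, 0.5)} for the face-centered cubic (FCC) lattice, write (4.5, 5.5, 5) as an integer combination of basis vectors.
5b₁ + 4b₂ + 6b₃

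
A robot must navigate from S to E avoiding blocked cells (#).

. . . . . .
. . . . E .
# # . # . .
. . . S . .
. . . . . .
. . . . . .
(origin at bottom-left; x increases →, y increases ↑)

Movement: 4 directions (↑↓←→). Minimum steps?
3
(one shortest path: (3, 2) → (4, 2) → (4, 3) → (4, 4))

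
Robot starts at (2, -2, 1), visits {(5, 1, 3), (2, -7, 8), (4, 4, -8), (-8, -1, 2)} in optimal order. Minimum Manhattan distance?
65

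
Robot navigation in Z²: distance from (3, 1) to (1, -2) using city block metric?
5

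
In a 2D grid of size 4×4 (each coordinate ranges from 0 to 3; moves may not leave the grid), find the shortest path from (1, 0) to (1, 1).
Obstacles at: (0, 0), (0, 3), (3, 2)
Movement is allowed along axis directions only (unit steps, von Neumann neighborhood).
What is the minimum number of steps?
1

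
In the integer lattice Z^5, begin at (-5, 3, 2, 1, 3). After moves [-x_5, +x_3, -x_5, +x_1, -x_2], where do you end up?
(-4, 2, 3, 1, 1)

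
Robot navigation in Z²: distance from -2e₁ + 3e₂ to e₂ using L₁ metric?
4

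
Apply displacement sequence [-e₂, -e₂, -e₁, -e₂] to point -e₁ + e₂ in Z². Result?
(-2, -2)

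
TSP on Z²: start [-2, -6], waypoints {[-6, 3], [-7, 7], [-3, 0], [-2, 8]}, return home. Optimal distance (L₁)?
38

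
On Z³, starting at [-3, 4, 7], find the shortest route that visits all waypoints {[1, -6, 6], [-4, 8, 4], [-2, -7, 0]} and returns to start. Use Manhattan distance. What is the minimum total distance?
54
(one optimal route: (-3, 4, 7) → (1, -6, 6) → (-2, -7, 0) → (-4, 8, 4) → (-3, 4, 7))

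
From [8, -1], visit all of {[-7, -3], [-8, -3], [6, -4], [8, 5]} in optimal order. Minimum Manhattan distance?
32
(one optimal route: (8, -1) → (8, 5) → (6, -4) → (-7, -3) → (-8, -3))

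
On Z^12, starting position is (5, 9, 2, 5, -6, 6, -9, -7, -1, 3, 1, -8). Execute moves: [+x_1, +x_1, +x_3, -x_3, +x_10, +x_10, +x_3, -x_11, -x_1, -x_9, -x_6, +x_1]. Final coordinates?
(7, 9, 3, 5, -6, 5, -9, -7, -2, 5, 0, -8)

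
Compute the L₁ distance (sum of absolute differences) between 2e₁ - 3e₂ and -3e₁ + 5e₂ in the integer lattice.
13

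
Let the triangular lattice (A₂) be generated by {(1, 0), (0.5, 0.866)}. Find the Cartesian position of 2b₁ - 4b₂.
(0, -3.464)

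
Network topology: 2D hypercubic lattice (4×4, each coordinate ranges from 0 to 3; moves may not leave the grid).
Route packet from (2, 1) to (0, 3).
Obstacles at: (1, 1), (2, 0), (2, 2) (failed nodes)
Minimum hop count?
6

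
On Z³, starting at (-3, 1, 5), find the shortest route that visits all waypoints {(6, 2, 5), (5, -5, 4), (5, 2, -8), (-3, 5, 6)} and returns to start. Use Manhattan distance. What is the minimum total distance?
66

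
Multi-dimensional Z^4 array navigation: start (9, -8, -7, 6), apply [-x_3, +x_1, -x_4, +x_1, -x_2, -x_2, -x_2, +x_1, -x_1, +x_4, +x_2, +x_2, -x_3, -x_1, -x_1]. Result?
(9, -9, -9, 6)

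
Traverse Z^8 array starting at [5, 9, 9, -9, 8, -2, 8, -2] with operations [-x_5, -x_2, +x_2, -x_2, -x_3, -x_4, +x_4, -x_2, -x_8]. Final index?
(5, 7, 8, -9, 7, -2, 8, -3)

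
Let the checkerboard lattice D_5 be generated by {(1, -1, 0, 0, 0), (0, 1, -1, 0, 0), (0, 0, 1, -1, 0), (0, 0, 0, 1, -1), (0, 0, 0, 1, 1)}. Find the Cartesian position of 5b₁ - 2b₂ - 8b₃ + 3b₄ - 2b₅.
(5, -7, -6, 9, -5)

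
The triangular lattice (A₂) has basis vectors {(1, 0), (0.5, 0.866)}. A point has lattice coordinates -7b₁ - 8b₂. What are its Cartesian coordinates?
(-11, -6.928)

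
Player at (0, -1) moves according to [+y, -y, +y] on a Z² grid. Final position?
(0, 0)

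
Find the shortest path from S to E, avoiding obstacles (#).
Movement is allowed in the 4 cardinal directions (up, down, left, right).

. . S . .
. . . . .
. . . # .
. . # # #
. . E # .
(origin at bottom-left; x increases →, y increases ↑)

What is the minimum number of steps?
6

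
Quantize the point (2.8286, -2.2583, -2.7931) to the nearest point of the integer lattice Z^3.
(3, -2, -3)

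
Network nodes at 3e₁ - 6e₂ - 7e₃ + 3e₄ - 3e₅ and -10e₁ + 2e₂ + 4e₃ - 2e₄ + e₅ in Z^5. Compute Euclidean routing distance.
19.8746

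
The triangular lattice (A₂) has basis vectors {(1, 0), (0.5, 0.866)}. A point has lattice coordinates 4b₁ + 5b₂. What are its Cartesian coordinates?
(6.5, 4.33)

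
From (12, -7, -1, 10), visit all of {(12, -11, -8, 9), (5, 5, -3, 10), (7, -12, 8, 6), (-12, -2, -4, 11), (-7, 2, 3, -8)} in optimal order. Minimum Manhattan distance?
132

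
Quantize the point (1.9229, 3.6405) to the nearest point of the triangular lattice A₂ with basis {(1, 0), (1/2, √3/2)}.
(2, 3.464)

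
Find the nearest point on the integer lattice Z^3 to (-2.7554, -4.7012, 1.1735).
(-3, -5, 1)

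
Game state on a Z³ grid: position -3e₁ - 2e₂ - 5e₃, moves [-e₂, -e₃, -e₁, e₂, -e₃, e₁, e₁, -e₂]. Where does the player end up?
(-2, -3, -7)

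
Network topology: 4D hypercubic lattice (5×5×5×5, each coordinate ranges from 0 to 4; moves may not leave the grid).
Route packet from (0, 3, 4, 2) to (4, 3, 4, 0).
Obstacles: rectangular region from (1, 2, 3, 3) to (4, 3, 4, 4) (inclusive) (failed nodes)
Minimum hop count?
6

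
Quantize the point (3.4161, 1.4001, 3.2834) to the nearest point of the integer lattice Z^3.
(3, 1, 3)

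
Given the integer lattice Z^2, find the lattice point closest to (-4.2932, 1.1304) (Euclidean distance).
(-4, 1)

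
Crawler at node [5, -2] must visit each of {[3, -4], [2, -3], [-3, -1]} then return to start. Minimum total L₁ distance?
22
(one optimal route: (5, -2) → (3, -4) → (2, -3) → (-3, -1) → (5, -2))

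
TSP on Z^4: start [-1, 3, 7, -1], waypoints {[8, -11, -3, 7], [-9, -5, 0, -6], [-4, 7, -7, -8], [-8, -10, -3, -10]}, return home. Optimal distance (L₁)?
142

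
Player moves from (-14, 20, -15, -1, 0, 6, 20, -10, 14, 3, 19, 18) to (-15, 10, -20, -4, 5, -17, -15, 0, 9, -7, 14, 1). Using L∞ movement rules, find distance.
35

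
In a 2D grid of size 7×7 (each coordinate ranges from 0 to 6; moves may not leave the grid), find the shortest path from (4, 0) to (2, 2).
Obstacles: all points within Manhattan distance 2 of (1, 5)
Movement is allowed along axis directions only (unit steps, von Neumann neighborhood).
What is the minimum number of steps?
4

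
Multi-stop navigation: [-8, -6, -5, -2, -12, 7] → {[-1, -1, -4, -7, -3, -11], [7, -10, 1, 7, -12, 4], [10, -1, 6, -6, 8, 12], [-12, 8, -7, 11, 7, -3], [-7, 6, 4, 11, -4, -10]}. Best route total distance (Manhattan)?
228
(one optimal route: (-8, -6, -5, -2, -12, 7) → (7, -10, 1, 7, -12, 4) → (10, -1, 6, -6, 8, 12) → (-1, -1, -4, -7, -3, -11) → (-7, 6, 4, 11, -4, -10) → (-12, 8, -7, 11, 7, -3))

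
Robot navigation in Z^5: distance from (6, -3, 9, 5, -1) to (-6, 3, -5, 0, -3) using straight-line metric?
20.1246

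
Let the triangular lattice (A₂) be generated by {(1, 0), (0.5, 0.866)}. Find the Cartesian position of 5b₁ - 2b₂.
(4, -1.732)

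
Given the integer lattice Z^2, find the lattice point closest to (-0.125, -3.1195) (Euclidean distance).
(0, -3)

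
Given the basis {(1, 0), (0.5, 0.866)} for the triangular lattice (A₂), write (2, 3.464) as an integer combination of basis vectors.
4b₂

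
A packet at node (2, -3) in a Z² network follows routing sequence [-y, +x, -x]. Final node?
(2, -4)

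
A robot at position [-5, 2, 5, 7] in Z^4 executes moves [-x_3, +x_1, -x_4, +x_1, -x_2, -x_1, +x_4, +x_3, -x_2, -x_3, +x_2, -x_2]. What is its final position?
(-4, 0, 4, 7)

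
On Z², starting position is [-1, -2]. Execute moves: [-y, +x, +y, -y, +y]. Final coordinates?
(0, -2)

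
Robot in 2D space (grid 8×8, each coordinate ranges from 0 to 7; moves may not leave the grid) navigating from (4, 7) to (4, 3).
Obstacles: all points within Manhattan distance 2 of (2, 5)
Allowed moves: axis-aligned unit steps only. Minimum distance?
6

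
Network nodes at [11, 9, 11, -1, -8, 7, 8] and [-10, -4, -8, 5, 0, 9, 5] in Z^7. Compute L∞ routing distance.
21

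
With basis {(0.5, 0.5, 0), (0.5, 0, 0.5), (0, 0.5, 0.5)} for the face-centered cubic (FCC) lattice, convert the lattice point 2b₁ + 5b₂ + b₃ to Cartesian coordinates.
(3.5, 1.5, 3)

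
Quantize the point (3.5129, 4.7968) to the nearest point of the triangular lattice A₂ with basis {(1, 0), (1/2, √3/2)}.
(3.5, 4.33)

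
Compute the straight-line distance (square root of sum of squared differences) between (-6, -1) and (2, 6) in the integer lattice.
10.6301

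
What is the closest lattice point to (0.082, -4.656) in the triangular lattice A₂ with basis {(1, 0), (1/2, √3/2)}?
(0.5, -4.33)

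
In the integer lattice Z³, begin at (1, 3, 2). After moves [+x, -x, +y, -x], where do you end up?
(0, 4, 2)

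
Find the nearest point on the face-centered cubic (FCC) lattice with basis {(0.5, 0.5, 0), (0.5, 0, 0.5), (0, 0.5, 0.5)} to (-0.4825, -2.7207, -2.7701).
(-0.5, -2.5, -3)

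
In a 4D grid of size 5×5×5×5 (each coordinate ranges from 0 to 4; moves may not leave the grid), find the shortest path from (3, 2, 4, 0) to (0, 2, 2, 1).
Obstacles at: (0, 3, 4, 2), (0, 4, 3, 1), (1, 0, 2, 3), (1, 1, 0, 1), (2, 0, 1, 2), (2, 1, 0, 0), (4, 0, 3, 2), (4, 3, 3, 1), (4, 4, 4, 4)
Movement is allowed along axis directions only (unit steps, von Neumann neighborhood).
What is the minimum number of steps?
6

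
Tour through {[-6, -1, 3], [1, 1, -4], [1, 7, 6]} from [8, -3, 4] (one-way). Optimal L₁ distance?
49
(one optimal route: (8, -3, 4) → (-6, -1, 3) → (1, 1, -4) → (1, 7, 6))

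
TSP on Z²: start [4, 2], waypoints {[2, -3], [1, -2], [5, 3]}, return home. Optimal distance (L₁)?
20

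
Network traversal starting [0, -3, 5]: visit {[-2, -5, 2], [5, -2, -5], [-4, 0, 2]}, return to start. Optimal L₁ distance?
48
(one optimal route: (0, -3, 5) → (-2, -5, 2) → (-4, 0, 2) → (5, -2, -5) → (0, -3, 5))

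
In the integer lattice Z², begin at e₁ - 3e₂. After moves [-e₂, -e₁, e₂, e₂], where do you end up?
(0, -2)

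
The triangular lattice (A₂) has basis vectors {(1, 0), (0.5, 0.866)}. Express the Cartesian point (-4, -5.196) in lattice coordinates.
-b₁ - 6b₂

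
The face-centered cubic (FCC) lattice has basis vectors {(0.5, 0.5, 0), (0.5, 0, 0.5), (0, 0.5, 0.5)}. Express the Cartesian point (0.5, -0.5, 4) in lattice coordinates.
-4b₁ + 5b₂ + 3b₃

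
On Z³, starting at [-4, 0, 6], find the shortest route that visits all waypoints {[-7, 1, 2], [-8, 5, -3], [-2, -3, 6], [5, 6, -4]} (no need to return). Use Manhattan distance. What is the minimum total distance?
43
(one optimal route: (-4, 0, 6) → (-2, -3, 6) → (-7, 1, 2) → (-8, 5, -3) → (5, 6, -4))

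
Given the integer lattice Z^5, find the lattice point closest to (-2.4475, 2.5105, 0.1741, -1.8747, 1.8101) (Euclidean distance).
(-2, 3, 0, -2, 2)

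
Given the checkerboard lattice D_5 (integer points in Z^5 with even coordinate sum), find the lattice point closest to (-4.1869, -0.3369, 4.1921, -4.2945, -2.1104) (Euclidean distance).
(-4, 0, 4, -4, -2)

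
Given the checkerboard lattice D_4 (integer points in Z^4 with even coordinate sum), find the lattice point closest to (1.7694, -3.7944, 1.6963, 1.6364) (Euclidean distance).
(2, -4, 2, 2)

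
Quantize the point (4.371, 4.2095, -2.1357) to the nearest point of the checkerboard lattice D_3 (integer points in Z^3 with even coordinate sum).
(4, 4, -2)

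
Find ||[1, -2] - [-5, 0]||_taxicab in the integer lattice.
8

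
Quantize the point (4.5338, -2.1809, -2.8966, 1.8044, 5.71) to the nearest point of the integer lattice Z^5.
(5, -2, -3, 2, 6)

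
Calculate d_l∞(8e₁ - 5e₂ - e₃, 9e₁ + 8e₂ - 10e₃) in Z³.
13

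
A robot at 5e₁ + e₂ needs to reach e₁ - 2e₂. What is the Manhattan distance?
7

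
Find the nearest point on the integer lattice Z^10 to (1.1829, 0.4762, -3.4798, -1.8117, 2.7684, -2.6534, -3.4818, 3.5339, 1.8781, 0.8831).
(1, 0, -3, -2, 3, -3, -3, 4, 2, 1)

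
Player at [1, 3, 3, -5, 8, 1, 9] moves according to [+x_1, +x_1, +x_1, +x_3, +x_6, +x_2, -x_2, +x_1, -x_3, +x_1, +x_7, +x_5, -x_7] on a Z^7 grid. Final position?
(6, 3, 3, -5, 9, 2, 9)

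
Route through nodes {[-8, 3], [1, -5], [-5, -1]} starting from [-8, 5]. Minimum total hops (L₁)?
19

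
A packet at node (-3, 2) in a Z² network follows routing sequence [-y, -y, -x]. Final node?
(-4, 0)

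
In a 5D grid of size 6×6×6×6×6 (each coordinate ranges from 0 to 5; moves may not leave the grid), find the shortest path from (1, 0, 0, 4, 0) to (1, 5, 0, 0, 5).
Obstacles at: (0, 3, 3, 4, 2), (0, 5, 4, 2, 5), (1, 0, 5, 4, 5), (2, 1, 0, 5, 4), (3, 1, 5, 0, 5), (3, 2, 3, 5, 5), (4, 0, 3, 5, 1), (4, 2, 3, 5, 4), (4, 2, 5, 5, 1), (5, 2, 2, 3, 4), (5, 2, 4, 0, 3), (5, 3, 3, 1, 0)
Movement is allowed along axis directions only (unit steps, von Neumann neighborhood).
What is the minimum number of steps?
14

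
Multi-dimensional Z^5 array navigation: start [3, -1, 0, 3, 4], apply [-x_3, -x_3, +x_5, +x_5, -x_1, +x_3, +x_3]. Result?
(2, -1, 0, 3, 6)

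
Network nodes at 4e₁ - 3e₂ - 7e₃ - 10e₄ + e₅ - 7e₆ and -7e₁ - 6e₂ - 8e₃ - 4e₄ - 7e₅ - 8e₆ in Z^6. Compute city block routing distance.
30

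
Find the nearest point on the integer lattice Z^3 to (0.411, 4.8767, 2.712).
(0, 5, 3)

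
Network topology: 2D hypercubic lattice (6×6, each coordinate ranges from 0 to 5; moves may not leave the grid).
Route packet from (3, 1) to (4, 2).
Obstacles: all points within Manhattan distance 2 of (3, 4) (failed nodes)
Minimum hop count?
2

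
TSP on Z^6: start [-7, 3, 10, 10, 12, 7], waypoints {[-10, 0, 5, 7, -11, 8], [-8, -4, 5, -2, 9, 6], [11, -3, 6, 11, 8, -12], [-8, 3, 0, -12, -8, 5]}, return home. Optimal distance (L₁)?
218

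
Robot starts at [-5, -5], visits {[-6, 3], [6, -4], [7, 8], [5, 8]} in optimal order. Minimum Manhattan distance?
40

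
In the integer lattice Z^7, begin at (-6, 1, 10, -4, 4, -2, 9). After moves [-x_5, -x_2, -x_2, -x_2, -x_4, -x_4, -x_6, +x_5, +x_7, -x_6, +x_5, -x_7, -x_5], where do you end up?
(-6, -2, 10, -6, 4, -4, 9)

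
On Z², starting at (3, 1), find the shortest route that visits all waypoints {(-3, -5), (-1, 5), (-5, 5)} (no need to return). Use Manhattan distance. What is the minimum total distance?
24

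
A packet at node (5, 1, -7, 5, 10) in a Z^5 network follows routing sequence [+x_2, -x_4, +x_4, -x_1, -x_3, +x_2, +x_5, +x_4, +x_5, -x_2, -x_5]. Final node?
(4, 2, -8, 6, 11)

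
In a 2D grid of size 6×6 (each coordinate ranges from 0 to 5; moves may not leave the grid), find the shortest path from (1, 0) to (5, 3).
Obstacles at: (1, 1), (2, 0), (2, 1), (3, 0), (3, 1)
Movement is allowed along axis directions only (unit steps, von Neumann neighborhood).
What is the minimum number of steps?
9
(one shortest path: (1, 0) → (0, 0) → (0, 1) → (0, 2) → (1, 2) → (2, 2) → (3, 2) → (4, 2) → (5, 2) → (5, 3))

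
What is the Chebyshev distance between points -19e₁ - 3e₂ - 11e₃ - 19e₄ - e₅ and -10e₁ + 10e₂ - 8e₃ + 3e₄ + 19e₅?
22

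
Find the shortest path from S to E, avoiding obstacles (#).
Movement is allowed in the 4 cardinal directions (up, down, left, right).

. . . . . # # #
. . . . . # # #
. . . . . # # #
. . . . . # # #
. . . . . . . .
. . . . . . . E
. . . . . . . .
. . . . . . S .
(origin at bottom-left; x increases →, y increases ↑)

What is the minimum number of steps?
3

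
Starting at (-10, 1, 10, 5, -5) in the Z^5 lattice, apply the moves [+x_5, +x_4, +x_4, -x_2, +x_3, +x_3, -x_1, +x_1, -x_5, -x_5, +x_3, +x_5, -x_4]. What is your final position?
(-10, 0, 13, 6, -5)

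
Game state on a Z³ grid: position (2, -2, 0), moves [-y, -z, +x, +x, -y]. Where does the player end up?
(4, -4, -1)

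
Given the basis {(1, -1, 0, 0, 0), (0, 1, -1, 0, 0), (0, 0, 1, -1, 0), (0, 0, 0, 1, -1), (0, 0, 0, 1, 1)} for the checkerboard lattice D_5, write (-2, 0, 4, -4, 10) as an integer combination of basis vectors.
-2b₁ - 2b₂ + 2b₃ - 6b₄ + 4b₅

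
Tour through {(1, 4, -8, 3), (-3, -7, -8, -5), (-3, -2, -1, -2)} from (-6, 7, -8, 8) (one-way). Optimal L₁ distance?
52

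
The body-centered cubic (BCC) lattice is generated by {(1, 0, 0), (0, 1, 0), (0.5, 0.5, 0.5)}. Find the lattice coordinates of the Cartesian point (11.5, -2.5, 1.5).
10b₁ - 4b₂ + 3b₃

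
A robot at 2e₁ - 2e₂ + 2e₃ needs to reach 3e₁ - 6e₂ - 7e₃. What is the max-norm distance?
9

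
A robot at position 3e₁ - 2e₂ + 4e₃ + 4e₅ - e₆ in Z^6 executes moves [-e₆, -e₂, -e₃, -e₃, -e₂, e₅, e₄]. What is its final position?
(3, -4, 2, 1, 5, -2)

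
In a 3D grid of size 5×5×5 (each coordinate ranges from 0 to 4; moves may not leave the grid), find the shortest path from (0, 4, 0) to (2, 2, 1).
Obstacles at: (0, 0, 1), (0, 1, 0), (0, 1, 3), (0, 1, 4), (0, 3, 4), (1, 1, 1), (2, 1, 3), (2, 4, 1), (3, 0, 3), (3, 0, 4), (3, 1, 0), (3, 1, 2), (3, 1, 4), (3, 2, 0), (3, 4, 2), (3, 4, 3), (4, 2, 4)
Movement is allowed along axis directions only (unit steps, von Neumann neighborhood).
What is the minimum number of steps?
5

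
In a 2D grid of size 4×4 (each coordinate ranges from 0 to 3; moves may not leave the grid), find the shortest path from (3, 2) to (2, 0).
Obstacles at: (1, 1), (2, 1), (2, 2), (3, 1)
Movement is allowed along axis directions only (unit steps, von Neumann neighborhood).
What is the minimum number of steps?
9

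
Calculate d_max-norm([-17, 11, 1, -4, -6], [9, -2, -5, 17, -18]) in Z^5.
26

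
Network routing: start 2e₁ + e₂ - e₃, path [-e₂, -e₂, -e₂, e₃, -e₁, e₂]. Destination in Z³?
(1, -1, 0)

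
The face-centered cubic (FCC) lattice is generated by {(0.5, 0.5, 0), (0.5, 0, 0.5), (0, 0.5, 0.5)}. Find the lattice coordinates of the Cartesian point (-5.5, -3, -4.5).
-4b₁ - 7b₂ - 2b₃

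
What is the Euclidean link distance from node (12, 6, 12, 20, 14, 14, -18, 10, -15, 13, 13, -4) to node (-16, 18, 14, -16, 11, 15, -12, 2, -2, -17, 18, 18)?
62.578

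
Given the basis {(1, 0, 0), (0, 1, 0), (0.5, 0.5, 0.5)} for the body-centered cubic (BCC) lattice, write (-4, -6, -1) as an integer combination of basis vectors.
-3b₁ - 5b₂ - 2b₃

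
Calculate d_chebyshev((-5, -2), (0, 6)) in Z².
8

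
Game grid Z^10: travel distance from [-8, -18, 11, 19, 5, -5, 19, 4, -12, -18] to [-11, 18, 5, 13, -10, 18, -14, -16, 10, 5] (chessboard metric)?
36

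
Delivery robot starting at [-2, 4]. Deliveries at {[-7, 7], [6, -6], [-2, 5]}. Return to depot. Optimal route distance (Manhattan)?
52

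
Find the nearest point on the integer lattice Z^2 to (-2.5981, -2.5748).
(-3, -3)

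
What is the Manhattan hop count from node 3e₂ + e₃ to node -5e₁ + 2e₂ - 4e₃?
11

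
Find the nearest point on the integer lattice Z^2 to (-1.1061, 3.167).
(-1, 3)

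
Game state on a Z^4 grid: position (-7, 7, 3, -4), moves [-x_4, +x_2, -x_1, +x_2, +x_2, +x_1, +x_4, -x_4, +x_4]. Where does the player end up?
(-7, 10, 3, -4)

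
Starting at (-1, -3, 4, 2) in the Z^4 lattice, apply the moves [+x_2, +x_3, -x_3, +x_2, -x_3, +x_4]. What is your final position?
(-1, -1, 3, 3)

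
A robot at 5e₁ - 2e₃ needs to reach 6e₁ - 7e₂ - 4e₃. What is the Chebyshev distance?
7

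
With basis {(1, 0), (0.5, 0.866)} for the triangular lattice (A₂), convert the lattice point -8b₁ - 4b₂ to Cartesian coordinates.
(-10, -3.464)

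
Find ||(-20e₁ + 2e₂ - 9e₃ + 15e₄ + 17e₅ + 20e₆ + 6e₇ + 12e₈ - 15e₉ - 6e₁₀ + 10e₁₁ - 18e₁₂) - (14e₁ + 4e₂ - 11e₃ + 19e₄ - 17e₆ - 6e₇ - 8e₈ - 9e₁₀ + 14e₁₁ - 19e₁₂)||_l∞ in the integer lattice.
37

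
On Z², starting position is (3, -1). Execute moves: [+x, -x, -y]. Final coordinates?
(3, -2)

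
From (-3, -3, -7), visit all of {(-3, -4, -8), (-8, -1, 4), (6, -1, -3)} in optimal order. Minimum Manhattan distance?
40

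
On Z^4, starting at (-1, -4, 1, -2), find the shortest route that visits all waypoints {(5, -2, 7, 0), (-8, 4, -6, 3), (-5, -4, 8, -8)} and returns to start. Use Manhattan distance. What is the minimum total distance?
100
(one optimal route: (-1, -4, 1, -2) → (5, -2, 7, 0) → (-5, -4, 8, -8) → (-8, 4, -6, 3) → (-1, -4, 1, -2))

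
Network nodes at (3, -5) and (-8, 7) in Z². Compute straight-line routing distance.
16.2788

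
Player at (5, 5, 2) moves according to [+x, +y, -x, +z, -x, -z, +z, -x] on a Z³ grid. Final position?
(3, 6, 3)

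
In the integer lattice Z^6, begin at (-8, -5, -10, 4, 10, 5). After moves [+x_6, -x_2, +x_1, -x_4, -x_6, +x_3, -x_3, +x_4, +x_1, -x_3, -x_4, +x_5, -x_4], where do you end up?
(-6, -6, -11, 2, 11, 5)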